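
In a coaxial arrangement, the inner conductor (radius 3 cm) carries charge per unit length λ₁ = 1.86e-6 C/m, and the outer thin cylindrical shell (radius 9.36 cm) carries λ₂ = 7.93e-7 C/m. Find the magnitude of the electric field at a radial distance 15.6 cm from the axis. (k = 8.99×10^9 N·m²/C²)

|E| ≈ 3.06×10^5 V/m

Take a coaxial cylindrical Gaussian surface of radius r = 15.6 cm and length L (r > 9.36 cm, enclosing both).
λ_enc = λ₁ + λ₂ = (1.86×10^-6) + (7.93×10^-7) = 2.653e-6 C/m.
By Gauss's law (flux through the curved wall only), E·2πrL = λ_enc L/ε₀.
E = 2k|λ_enc|/r = 2(8.99×10^9)(2.653×10^-6)/(0.156) = 3.06e5 N/C.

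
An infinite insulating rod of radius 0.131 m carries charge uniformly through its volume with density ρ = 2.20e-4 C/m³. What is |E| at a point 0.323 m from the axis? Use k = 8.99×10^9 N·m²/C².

E = 6.60×10^5 V/m

By cylindrical symmetry E is radial; use a coaxial Gaussian cylinder of radius 0.323 m and length L (r > 0.131 m, full cross-section enclosed).
λ_enc = ρ·πR² = (2.20×10^-4)π(0.131)² = 1.186×10^-5 C/m.
Applying ∮E·dA = Q_enc/ε₀ with the end caps contributing no flux:
E = 2k|λ_enc|/r = 2(8.99×10^9)(1.186e-5)/(0.323) = 6.60×10^5 N/C.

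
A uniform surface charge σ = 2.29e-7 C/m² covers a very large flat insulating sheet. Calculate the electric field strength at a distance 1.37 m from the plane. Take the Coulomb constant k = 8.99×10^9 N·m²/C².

|E| ≈ 1.29e4 V/m

Choose a cylindrical pillbox piercing the sheet, end faces (area A) parallel to it.
Only the two end caps contribute flux: Φ = 2EA. With Q_enc = σA, Gauss's law gives E = |σ|/(2ε₀).
E = 2πk|σ| = 2π(8.99×10^9)(2.29×10^-7) = 1.29e4 N/C.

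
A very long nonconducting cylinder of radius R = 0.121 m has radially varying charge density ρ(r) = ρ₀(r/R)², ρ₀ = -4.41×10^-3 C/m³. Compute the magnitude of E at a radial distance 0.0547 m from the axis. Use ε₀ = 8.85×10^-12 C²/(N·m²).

By cylindrical symmetry E is radial; use a coaxial Gaussian cylinder of radius 0.0547 m and length L (r < R).
λ_enc = ∫₀^r ρ(r')·2πr' dr' = (2πρ₀/R²)·r^4/4 = -4.236×10^-6 C/m.
Applying ∮E·dA = Q_enc/ε₀ with the end caps contributing no flux:
E = |λ_enc|/(2πε₀r) = (4.236×10^-6)/(2π·8.85×10^-12·0.0547) = 1.39×10^6 N/C.

E ≈ 1.39×10^6 N/C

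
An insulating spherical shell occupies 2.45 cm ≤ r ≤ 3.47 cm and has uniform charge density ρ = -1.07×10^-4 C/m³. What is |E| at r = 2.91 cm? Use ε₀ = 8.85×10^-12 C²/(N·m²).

4.73×10^4 N/C

By spherical symmetry E is radial; choose a Gaussian sphere of radius r = 2.91 cm (within the shell material, 2.45 cm < r < 3.47 cm).
Only the shell between 2.45 cm and r is enclosed: Q_enc = ρ·(4π/3)(r³ − a³) = (-1.07×10^-4)·(4π/3)·((0.0291)³ − (0.0245)³) = -4.453×10^-9 C.
Gauss's law: E·4πr² = Q_enc/ε₀.
E = |Q_enc|/(4πε₀r²) = (4.453×10^-9)/(4π·8.85×10^-12·(0.0291)²) = 4.73×10^4 N/C.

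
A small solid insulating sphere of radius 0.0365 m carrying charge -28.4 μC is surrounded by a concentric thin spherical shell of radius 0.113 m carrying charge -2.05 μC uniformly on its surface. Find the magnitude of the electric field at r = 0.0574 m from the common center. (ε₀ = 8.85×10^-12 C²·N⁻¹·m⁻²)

|E| ≈ 7.75×10^7 V/m

Take a concentric spherical Gaussian surface of radius r = 0.0574 m (between the bodies, 0.0365 m < r < 0.113 m).
The shell at 0.113 m lies outside the Gaussian surface, so Q_enc = -28.4 μC = -2.84×10^-5 C.
Since E is radial and uniform over the Gaussian sphere, Φ = E·4πr² = Q_enc/ε₀.
E = |Q_enc|/(4πε₀r²) = (2.84×10^-5)/(4π·8.85×10^-12·(0.0574)²) = 7.75×10^7 N/C.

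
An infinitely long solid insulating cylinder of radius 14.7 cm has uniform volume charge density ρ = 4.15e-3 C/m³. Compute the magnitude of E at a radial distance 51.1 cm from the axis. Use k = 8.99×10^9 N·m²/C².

By cylindrical symmetry E is radial; use a coaxial Gaussian cylinder of radius 51.1 cm and length L (r > 14.7 cm, full cross-section enclosed).
λ_enc = ρ·πR² = (4.15e-3)π(0.147)² = 2.817×10^-4 C/m.
Gauss's law: E·2πrL = λ_enc L/ε₀.
E = 2k|λ_enc|/r = 2(8.99×10^9)(2.817×10^-4)/(0.511) = 9.91×10^6 N/C.

|E| ≈ 9.91×10^6 V/m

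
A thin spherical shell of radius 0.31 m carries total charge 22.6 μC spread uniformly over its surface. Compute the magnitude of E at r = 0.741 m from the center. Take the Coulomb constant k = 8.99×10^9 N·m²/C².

|E| ≈ 3.70e5 N/C

By spherical symmetry E is radial; choose a Gaussian sphere of radius r = 0.741 m (r > 0.31 m).
The entire shell is enclosed: Q_enc = 2.26e-5 C.
By Gauss's law, ∮E·dA = E·4πr² = Q_enc/ε₀.
E = k|Q_enc|/r² = (8.99×10^9)(2.26×10^-5)/(0.741)² = 3.70×10^5 N/C.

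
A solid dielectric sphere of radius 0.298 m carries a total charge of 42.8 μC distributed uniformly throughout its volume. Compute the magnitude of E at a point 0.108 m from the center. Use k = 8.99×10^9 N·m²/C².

|E| ≈ 1.57×10^6 V/m

Use a concentric Gaussian sphere at r = 0.108 m (r < R).
Only the charge within r is enclosed: Q_enc = Q·(r/R)³ = (42.8 μC)·(0.108 m/0.298 m)³ = 2.037e-6 C.
Gauss's law: E·4πr² = Q_enc/ε₀.
E = k|Q_enc|/r² = (8.99×10^9)(2.037e-6)/(0.108)² = 1.57e6 N/C.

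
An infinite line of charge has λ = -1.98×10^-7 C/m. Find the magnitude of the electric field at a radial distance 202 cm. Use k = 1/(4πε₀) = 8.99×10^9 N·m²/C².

E ≈ 1.76e3 N/C

Coaxial Gaussian cylinder, radius r = 202 cm, length L.
Q_enc = λL, so λ_enc = -1.98×10^-7 C/m.
Applying ∮E·dA = Q_enc/ε₀ with the end caps contributing no flux:
E = 2k|λ_enc|/r = 2(8.99×10^9)(1.98×10^-7)/(2.02) = 1.76e3 N/C.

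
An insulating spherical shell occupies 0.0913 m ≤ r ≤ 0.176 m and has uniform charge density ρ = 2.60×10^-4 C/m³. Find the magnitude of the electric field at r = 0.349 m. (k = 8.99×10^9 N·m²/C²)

3.77e5 V/m

Use a concentric Gaussian sphere at r = 0.349 m (r > 0.176 m, enclosing the whole shell).
Q_enc = ρ·(4π/3)(b³ − a³) = (2.60e-4)·(4π/3)·((0.176)³ − (0.0913)³) = 5.109×10^-6 C.
Gauss's law: E·4πr² = Q_enc/ε₀.
E = k|Q_enc|/r² = (8.99×10^9)(5.109×10^-6)/(0.349)² = 3.77×10^5 N/C.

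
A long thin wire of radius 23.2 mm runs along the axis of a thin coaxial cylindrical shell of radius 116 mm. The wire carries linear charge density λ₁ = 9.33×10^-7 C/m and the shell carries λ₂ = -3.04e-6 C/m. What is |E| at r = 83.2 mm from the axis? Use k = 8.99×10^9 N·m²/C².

2.02×10^5 V/m

Coaxial Gaussian cylinder, radius r = 83.2 mm, length L (between the conductors, 23.2 mm < r < 116 mm).
Only the inner wire is enclosed; the outer shell contributes nothing inside itself. λ_enc = λ₁ = 9.33e-7 C/m.
Applying ∮E·dA = Q_enc/ε₀ with the end caps contributing no flux:
E = 2k|λ_enc|/r = 2(8.99×10^9)(9.33e-7)/(0.0832) = 2.02×10^5 N/C.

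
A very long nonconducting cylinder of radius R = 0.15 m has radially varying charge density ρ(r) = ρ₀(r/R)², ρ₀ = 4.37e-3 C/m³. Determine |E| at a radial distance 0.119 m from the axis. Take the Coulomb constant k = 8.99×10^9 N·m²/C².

By cylindrical symmetry E is radial; use a coaxial Gaussian cylinder of radius 0.119 m and length L (r < R).
Integrating ρ over the cross-section to radius r: λ_enc = (2πρ₀/R²) ∫₀^r r'^3 dr' = 2πρ₀ r^4/(4·R²) = 6.118×10^-5 C/m.
Applying ∮E·dA = Q_enc/ε₀ with the end caps contributing no flux:
E = 2k|λ_enc|/r = 2(8.99×10^9)(6.118×10^-5)/(0.119) = 9.24e6 N/C.

|E| ≈ 9.24×10^6 N/C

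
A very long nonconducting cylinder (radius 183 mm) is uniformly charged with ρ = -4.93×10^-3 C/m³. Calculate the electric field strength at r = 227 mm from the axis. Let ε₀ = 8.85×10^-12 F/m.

By cylindrical symmetry E is radial; use a coaxial Gaussian cylinder of radius 227 mm and length L (r > 183 mm, full cross-section enclosed).
λ_enc = ρ·πR² = (-4.93×10^-3)π(0.183)² = -5.187×10^-4 C/m.
Since E is radial and uniform over the curved surface, Φ = E·2πrL = Q_enc/ε₀ = λ_enc L/ε₀.
E = |λ_enc|/(2πε₀r) = (5.187e-4)/(2π·8.85×10^-12·0.227) = 4.11×10^7 N/C.

|E| ≈ 4.11e7 N/C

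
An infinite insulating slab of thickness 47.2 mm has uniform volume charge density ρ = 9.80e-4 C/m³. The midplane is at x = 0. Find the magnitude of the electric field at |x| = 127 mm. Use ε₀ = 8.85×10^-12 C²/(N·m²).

E ≈ 2.61e6 N/C

The point |x| = 127 mm lies outside the slab (half-thickness 0.0236 m). A symmetric pillbox spanning the full slab encloses Q_enc = ρ·d·A.
Flux = 2EA ⇒ E = |ρ|d/(2ε₀), independent of distance outside.
E = (9.80×10^-4)(0.0472)/(2·8.85×10^-12) = 2.61×10^6 N/C.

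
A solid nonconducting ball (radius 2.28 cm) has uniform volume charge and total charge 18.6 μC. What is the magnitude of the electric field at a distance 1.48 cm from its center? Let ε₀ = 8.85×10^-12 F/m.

2.09×10^8 V/m

Use a concentric Gaussian sphere at r = 1.48 cm (r < R).
Only the charge within r is enclosed: Q_enc = Q·(r/R)³ = (18.6 μC)·(1.48 cm/2.28 cm)³ = 5.087×10^-6 C.
Applying ∮E·dA = Q_enc/ε₀ with Φ = E(4πr²):
E = |Q_enc|/(4πε₀r²) = (5.087×10^-6)/(4π·8.85×10^-12·(0.0148)²) = 2.09×10^8 N/C.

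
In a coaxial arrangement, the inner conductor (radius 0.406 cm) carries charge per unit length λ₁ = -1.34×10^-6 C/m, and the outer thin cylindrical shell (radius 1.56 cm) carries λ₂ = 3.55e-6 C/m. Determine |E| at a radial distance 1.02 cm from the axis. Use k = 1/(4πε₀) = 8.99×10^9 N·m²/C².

|E| = 2.36×10^6 N/C

Take a coaxial cylindrical Gaussian surface of radius r = 1.02 cm and length L (between the conductors, 0.406 cm < r < 1.56 cm).
Only the inner wire is enclosed; the outer shell contributes nothing inside itself. λ_enc = λ₁ = -1.34×10^-6 C/m.
Applying ∮E·dA = Q_enc/ε₀ with the end caps contributing no flux:
E = 2k|λ_enc|/r = 2(8.99×10^9)(1.34×10^-6)/(0.0102) = 2.36×10^6 N/C.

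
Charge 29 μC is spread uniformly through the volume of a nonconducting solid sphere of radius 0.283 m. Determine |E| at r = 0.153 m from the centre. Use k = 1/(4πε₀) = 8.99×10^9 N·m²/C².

E ≈ 1.76×10^6 N/C

By spherical symmetry E is radial; choose a Gaussian sphere of radius r = 0.153 m (r < R).
For a uniform sphere the enclosed fraction is (r/R)³, so Q_enc = (29 μC)(0.153/0.283)³ = 4.583×10^-6 C.
Applying ∮E·dA = Q_enc/ε₀ with Φ = E(4πr²):
E = k|Q_enc|/r² = (8.99×10^9)(4.583×10^-6)/(0.153)² = 1.76e6 N/C.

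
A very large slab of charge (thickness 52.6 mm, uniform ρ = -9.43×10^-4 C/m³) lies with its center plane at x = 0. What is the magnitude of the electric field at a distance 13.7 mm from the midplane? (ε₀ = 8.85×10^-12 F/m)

1.46×10^6 V/m

By symmetry E is perpendicular to the slab. A Gaussian pillbox from −13.7 mm to +13.7 mm (face area A) lies entirely within the slab.
Q_enc = ρ·(2x)·A and flux = 2EA, so 2EA = 2ρxA/ε₀ ⇒ E = |ρ|x/ε₀.
E = (9.43×10^-4)(0.0137)/(8.85×10^-12) = 1.46×10^6 N/C.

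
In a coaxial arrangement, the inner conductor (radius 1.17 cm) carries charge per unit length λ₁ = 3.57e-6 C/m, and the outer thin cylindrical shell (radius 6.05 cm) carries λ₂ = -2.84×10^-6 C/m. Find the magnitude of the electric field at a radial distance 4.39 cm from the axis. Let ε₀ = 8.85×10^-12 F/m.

Coaxial Gaussian cylinder, radius r = 4.39 cm, length L (between the conductors, 1.17 cm < r < 6.05 cm).
Only the inner wire is enclosed; the outer shell contributes nothing inside itself. λ_enc = λ₁ = 3.57×10^-6 C/m.
Since E is radial and uniform over the curved surface, Φ = E·2πrL = Q_enc/ε₀ = λ_enc L/ε₀.
E = |λ_enc|/(2πε₀r) = (3.57e-6)/(2π·8.85×10^-12·0.0439) = 1.46e6 N/C.

|E| = 1.46e6 V/m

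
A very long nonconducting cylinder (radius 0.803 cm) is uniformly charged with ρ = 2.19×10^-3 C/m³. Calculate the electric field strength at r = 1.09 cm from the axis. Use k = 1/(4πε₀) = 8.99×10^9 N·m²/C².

By cylindrical symmetry E is radial; use a coaxial Gaussian cylinder of radius 1.09 cm and length L (r > 0.803 cm, full cross-section enclosed).
λ_enc = ρ·πR² = (2.19×10^-3)π(0.00803)² = 4.436×10^-7 C/m.
Applying ∮E·dA = Q_enc/ε₀ with the end caps contributing no flux:
E = 2k|λ_enc|/r = 2(8.99×10^9)(4.436×10^-7)/(0.0109) = 7.32×10^5 N/C.

7.32e5 V/m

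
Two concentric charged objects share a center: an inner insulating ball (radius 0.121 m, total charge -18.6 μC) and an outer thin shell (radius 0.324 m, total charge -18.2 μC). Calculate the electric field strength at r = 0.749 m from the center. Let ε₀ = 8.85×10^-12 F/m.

Symmetry ⇒ E = E(r) r̂. Gaussian sphere of radius r = 0.749 m (r > 0.324 m, enclosing both).
Q_enc = (-18.6 μC) + (-18.2 μC) = -3.68×10^-5 C.
Applying ∮E·dA = Q_enc/ε₀ with Φ = E(4πr²):
E = |Q_enc|/(4πε₀r²) = (3.68×10^-5)/(4π·8.85×10^-12·(0.749)²) = 5.90e5 N/C.

|E| = 5.90e5 N/C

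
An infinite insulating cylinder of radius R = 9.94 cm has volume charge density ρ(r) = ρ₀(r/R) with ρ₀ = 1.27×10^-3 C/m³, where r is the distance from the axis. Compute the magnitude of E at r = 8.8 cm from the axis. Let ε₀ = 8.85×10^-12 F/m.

E ≈ 3.73×10^6 N/C

Coaxial Gaussian cylinder, radius r = 8.8 cm, length L (r < R).
Integrating ρ over the cross-section to radius r: λ_enc = (2πρ₀/R) ∫₀^r r'^2 dr' = 2πρ₀ r^3/(3·R) = 1.824×10^-5 C/m.
Applying ∮E·dA = Q_enc/ε₀ with the end caps contributing no flux:
E = |λ_enc|/(2πε₀r) = (1.824e-5)/(2π·8.85×10^-12·0.088) = 3.73×10^6 N/C.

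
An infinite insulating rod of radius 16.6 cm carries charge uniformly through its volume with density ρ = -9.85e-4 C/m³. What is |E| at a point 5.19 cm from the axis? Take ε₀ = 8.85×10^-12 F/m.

Coaxial Gaussian cylinder, radius r = 5.19 cm, length L (r < R).
Charge inside radius r per length L is ρ·πr²·L, so λ_enc = ρπr² = -8.335×10^-6 C/m.
Applying ∮E·dA = Q_enc/ε₀ with the end caps contributing no flux:
E = |λ_enc|/(2πε₀r) = (8.335e-6)/(2π·8.85×10^-12·0.0519) = 2.89e6 N/C.

|E| = 2.89×10^6 N/C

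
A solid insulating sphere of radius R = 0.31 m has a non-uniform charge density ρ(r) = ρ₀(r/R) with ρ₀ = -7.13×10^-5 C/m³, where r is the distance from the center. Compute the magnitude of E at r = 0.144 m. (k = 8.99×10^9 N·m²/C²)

Take a concentric spherical Gaussian surface of radius r = 0.144 m (r < R).
Integrate the density: Q_enc = 4π ∫₀^r ρ₀(r'/R)^1 r'² dr' = 4πρ₀ r^4/(4·R) = -3.107×10^-7 C.
Gauss's law: E·4πr² = Q_enc/ε₀.
E = k|Q_enc|/r² = (8.99×10^9)(3.107e-7)/(0.144)² = 1.35×10^5 N/C.

E = 1.35×10^5 N/C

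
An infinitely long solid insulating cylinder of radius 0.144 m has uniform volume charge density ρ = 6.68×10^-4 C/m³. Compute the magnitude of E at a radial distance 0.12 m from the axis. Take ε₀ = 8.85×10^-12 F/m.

Take a coaxial cylindrical Gaussian surface of radius r = 0.12 m and length L (r < R).
Charge inside radius r per length L is ρ·πr²·L, so λ_enc = ρπr² = 3.022e-5 C/m.
Since E is radial and uniform over the curved surface, Φ = E·2πrL = Q_enc/ε₀ = λ_enc L/ε₀.
E = |λ_enc|/(2πε₀r) = (3.022×10^-5)/(2π·8.85×10^-12·0.12) = 4.53×10^6 N/C.

E ≈ 4.53×10^6 N/C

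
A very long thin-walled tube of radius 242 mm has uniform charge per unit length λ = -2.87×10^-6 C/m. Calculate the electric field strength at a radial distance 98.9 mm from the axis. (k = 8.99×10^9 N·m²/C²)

Coaxial Gaussian cylinder, radius r = 98.9 mm, length L (r < 242 mm, inside the shell).
No charge is enclosed, so Gauss's law gives E·2πrL = 0 ⇒ E = 0.

|E| = 0 V/m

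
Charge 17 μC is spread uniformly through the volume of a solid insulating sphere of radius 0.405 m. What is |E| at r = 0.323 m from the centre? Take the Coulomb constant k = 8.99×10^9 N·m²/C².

|E| ≈ 7.43×10^5 V/m

Use a concentric Gaussian sphere at r = 0.323 m (r < R).
Only the charge within r is enclosed: Q_enc = Q·(r/R)³ = (17 μC)·(0.323 m/0.405 m)³ = 8.624×10^-6 C.
Gauss's law: E·4πr² = Q_enc/ε₀.
E = k|Q_enc|/r² = (8.99×10^9)(8.624e-6)/(0.323)² = 7.43×10^5 N/C.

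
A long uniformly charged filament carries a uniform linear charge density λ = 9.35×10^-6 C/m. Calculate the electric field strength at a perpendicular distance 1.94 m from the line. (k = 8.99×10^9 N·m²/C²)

E = 8.67e4 V/m

Take a coaxial cylindrical Gaussian surface of radius r = 1.94 m and length L.
Q_enc = λL, so λ_enc = 9.35×10^-6 C/m.
Applying ∮E·dA = Q_enc/ε₀ with the end caps contributing no flux:
E = 2k|λ_enc|/r = 2(8.99×10^9)(9.35×10^-6)/(1.94) = 8.67×10^4 N/C.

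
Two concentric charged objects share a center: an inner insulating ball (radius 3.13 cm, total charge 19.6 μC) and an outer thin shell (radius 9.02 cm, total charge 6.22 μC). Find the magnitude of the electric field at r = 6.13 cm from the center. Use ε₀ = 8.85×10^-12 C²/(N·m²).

4.69×10^7 N/C

Take a concentric spherical Gaussian surface of radius r = 6.13 cm (between the bodies, 3.13 cm < r < 9.02 cm).
The shell at 9.02 cm lies outside the Gaussian surface, so Q_enc = 19.6 μC = 1.96e-5 C.
By Gauss's law, ∮E·dA = E·4πr² = Q_enc/ε₀.
E = |Q_enc|/(4πε₀r²) = (1.96×10^-5)/(4π·8.85×10^-12·(0.0613)²) = 4.69×10^7 N/C.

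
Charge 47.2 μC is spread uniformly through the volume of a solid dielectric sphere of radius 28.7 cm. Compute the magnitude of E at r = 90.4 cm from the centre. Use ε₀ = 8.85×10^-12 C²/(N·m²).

5.19×10^5 V/m

By spherical symmetry E is radial; choose a Gaussian sphere of radius r = 90.4 cm (r > R, so the entire charge is enclosed).
Q_enc = 47.2 μC = 4.72e-5 C.
Applying ∮E·dA = Q_enc/ε₀ with Φ = E(4πr²):
E = |Q_enc|/(4πε₀r²) = (4.72e-5)/(4π·8.85×10^-12·(0.904)²) = 5.19e5 N/C.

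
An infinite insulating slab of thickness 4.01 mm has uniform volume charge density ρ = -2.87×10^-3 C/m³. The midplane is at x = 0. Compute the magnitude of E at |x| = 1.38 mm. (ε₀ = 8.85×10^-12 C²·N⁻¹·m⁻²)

By symmetry E is perpendicular to the slab. A Gaussian pillbox from −1.38 mm to +1.38 mm (face area A) lies entirely within the slab.
Q_enc = ρ·(2x)·A and flux = 2EA, so 2EA = 2ρxA/ε₀ ⇒ E = |ρ|x/ε₀.
E = (2.87e-3)(0.00138)/(8.85×10^-12) = 4.48×10^5 N/C.

|E| = 4.48×10^5 V/m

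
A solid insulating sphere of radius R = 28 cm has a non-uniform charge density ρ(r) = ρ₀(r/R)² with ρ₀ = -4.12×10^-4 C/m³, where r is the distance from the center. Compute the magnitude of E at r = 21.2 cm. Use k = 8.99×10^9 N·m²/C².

|E| = 1.13e6 N/C

Use a concentric Gaussian sphere at r = 21.2 cm (r < R).
Q_enc = ∫₀^r ρ(r')·4πr'² dr' = (4πρ₀/R²) ∫₀^r r'^4 dr' = 4πρ₀ r^5/(5·R²) = -5.656×10^-6 C.
By Gauss's law, ∮E·dA = E·4πr² = Q_enc/ε₀.
E = k|Q_enc|/r² = (8.99×10^9)(5.656×10^-6)/(0.212)² = 1.13×10^6 N/C.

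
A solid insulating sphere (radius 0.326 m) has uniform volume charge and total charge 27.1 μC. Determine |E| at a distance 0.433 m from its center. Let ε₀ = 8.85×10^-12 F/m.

1.30×10^6 V/m

Use a concentric Gaussian sphere at r = 0.433 m (r > R, so the entire charge is enclosed).
Q_enc = 27.1 μC = 2.71×10^-5 C.
Applying ∮E·dA = Q_enc/ε₀ with Φ = E(4πr²):
E = |Q_enc|/(4πε₀r²) = (2.71×10^-5)/(4π·8.85×10^-12·(0.433)²) = 1.30×10^6 N/C.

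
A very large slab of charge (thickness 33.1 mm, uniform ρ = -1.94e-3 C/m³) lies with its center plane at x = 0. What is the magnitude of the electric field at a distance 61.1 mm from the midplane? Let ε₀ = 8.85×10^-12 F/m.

The point |x| = 61.1 mm lies outside the slab (half-thickness 0.01655 m). A symmetric pillbox spanning the full slab encloses Q_enc = ρ·d·A.
Flux = 2EA ⇒ E = |ρ|d/(2ε₀), independent of distance outside.
E = (1.94×10^-3)(0.0331)/(2·8.85×10^-12) = 3.63×10^6 N/C.

|E| = 3.63×10^6 N/C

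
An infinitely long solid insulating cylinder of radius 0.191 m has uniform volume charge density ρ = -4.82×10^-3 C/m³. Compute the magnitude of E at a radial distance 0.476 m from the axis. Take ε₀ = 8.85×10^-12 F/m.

2.09×10^7 N/C

Coaxial Gaussian cylinder, radius r = 0.476 m, length L (r > 0.191 m, full cross-section enclosed).
λ_enc = ρ·πR² = (-4.82e-3)π(0.191)² = -5.524e-4 C/m.
Since E is radial and uniform over the curved surface, Φ = E·2πrL = Q_enc/ε₀ = λ_enc L/ε₀.
E = |λ_enc|/(2πε₀r) = (5.524×10^-4)/(2π·8.85×10^-12·0.476) = 2.09e7 N/C.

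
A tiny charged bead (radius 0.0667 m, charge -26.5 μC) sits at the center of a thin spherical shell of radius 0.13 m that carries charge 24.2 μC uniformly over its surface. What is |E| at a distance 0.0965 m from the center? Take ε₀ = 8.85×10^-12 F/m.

Symmetry ⇒ E = E(r) r̂. Gaussian sphere of radius r = 0.0965 m (between the bodies, 0.0667 m < r < 0.13 m).
The shell at 0.13 m lies outside the Gaussian surface, so Q_enc = -26.5 μC = -2.65×10^-5 C.
By Gauss's law, ∮E·dA = E·4πr² = Q_enc/ε₀.
E = |Q_enc|/(4πε₀r²) = (2.65×10^-5)/(4π·8.85×10^-12·(0.0965)²) = 2.56×10^7 N/C.

|E| ≈ 2.56e7 N/C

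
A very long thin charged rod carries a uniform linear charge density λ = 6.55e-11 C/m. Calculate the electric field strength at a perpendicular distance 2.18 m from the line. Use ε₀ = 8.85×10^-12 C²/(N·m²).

Choose a coaxial cylinder of radius r = 2.18 m (arbitrary length L) as the Gaussian surface.
Q_enc = λL, so λ_enc = 6.55×10^-11 C/m.
Gauss's law: E·2πrL = λ_enc L/ε₀.
E = |λ_enc|/(2πε₀r) = (6.55×10^-11)/(2π·8.85×10^-12·2.18) = 0.54 N/C.

E ≈ 0.54 V/m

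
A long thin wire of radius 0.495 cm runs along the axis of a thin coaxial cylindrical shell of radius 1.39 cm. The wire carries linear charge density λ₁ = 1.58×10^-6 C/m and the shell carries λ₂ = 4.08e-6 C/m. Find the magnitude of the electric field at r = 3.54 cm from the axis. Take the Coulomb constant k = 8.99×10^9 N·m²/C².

By cylindrical symmetry E is radial; use a coaxial Gaussian cylinder of radius 3.54 cm and length L (r > 1.39 cm, enclosing both).
λ_enc = λ₁ + λ₂ = (1.58×10^-6) + (4.08×10^-6) = 5.66×10^-6 C/m.
By Gauss's law (flux through the curved wall only), E·2πrL = λ_enc L/ε₀.
E = 2k|λ_enc|/r = 2(8.99×10^9)(5.66×10^-6)/(0.0354) = 2.87e6 N/C.

E ≈ 2.87e6 V/m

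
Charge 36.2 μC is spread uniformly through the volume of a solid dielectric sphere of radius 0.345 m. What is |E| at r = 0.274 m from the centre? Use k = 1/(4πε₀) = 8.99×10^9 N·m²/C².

Take a concentric spherical Gaussian surface of radius r = 0.274 m (r < R).
Only the charge within r is enclosed: Q_enc = Q·(r/R)³ = (36.2 μC)·(0.274 m/0.345 m)³ = 1.813e-5 C.
Gauss's law: E·4πr² = Q_enc/ε₀.
E = k|Q_enc|/r² = (8.99×10^9)(1.813×10^-5)/(0.274)² = 2.17×10^6 N/C.

E = 2.17×10^6 V/m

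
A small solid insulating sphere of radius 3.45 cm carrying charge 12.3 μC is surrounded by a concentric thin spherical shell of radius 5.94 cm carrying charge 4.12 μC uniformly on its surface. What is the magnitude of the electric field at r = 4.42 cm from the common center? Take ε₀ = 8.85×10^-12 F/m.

E ≈ 5.66×10^7 N/C

Symmetry ⇒ E = E(r) r̂. Gaussian sphere of radius r = 4.42 cm (between the bodies, 3.45 cm < r < 5.94 cm).
The shell at 5.94 cm lies outside the Gaussian surface, so Q_enc = 12.3 μC = 1.23×10^-5 C.
Since E is radial and uniform over the Gaussian sphere, Φ = E·4πr² = Q_enc/ε₀.
E = |Q_enc|/(4πε₀r²) = (1.23e-5)/(4π·8.85×10^-12·(0.0442)²) = 5.66e7 N/C.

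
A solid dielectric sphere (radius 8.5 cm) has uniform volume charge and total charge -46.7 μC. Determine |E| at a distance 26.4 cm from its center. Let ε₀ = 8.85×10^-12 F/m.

Take a concentric spherical Gaussian surface of radius r = 26.4 cm (r > R, so the entire charge is enclosed).
Q_enc = -46.7 μC = -4.67×10^-5 C.
Gauss's law: E·4πr² = Q_enc/ε₀.
E = |Q_enc|/(4πε₀r²) = (4.67×10^-5)/(4π·8.85×10^-12·(0.264)²) = 6.02×10^6 N/C.

|E| ≈ 6.02×10^6 V/m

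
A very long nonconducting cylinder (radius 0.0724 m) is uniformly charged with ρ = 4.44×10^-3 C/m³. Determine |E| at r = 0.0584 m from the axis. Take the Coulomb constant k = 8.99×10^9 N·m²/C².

E = 1.46e7 N/C

By cylindrical symmetry E is radial; use a coaxial Gaussian cylinder of radius 0.0584 m and length L (r < R).
Enclosed charge per unit length: λ_enc = ρ·πr² = (4.44×10^-3)π(0.0584)² = 4.757×10^-5 C/m.
Gauss's law: E·2πrL = λ_enc L/ε₀.
E = 2k|λ_enc|/r = 2(8.99×10^9)(4.757×10^-5)/(0.0584) = 1.46×10^7 N/C.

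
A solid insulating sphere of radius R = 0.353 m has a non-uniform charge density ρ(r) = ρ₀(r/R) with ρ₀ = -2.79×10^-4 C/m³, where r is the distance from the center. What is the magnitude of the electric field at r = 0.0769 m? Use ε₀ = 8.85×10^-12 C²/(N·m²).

1.32×10^5 N/C

By spherical symmetry E is radial; choose a Gaussian sphere of radius r = 0.0769 m (r < R).
Integrate the density: Q_enc = 4π ∫₀^r ρ₀(r'/R)^1 r'² dr' = 4πρ₀ r^4/(4·R) = -8.683e-8 C.
Gauss's law: E·4πr² = Q_enc/ε₀.
E = |Q_enc|/(4πε₀r²) = (8.683×10^-8)/(4π·8.85×10^-12·(0.0769)²) = 1.32×10^5 N/C.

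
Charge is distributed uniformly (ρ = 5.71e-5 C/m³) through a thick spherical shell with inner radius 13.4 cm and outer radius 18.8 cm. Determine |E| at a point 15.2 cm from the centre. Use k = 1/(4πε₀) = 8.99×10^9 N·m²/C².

1.03×10^5 V/m

Use a concentric Gaussian sphere at r = 15.2 cm (within the shell material, 13.4 cm < r < 18.8 cm).
Only the shell between 13.4 cm and r is enclosed: Q_enc = ρ·(4π/3)(r³ − a³) = (5.71×10^-5)·(4π/3)·((0.152)³ − (0.134)³) = 2.645×10^-7 C.
Gauss's law: E·4πr² = Q_enc/ε₀.
E = k|Q_enc|/r² = (8.99×10^9)(2.645×10^-7)/(0.152)² = 1.03×10^5 N/C.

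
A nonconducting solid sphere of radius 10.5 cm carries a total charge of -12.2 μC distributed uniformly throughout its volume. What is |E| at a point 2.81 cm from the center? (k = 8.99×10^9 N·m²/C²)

2.66×10^6 N/C

Use a concentric Gaussian sphere at r = 2.81 cm (r < R).
For a uniform sphere the enclosed fraction is (r/R)³, so Q_enc = (-12.2 μC)(0.0281/0.105)³ = -2.338e-7 C.
By Gauss's law, ∮E·dA = E·4πr² = Q_enc/ε₀.
E = k|Q_enc|/r² = (8.99×10^9)(2.338×10^-7)/(0.0281)² = 2.66e6 N/C.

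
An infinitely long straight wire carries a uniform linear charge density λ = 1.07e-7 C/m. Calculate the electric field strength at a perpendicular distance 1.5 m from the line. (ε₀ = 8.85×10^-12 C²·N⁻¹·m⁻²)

Coaxial Gaussian cylinder, radius r = 1.5 m, length L.
Q_enc = λL, so λ_enc = 1.07e-7 C/m.
Applying ∮E·dA = Q_enc/ε₀ with the end caps contributing no flux:
E = |λ_enc|/(2πε₀r) = (1.07×10^-7)/(2π·8.85×10^-12·1.5) = 1.28e3 N/C.

1.28×10^3 N/C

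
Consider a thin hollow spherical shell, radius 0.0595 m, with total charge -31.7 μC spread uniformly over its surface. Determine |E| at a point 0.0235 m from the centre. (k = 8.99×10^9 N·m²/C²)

E = 0 (no enclosed charge)

Use a concentric Gaussian sphere at r = 0.0235 m (inside the shell, r < 0.0595 m).
No charge lies within this surface, so Q_enc = 0 and Gauss's law gives E·4πr² = 0 ⇒ E = 0.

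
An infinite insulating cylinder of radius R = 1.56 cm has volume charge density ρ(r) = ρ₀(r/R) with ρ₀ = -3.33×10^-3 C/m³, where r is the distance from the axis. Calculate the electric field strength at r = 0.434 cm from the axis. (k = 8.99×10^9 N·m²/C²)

E ≈ 1.51×10^5 N/C

By cylindrical symmetry E is radial; use a coaxial Gaussian cylinder of radius 0.434 cm and length L (r < R).
Integrating ρ over the cross-section to radius r: λ_enc = (2πρ₀/R) ∫₀^r r'^2 dr' = 2πρ₀ r^3/(3·R) = -3.655×10^-8 C/m.
Applying ∮E·dA = Q_enc/ε₀ with the end caps contributing no flux:
E = 2k|λ_enc|/r = 2(8.99×10^9)(3.655×10^-8)/(0.00434) = 1.51×10^5 N/C.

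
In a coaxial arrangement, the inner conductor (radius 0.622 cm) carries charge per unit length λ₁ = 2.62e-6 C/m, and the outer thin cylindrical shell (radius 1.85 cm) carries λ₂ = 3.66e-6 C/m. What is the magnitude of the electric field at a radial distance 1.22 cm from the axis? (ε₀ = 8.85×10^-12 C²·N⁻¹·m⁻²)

E ≈ 3.86e6 N/C

Take a coaxial cylindrical Gaussian surface of radius r = 1.22 cm and length L (between the conductors, 0.622 cm < r < 1.85 cm).
The shell at 1.85 cm lies outside the Gaussian surface, so λ_enc = λ₁ = 2.62×10^-6 C/m.
Gauss's law: E·2πrL = λ_enc L/ε₀.
E = |λ_enc|/(2πε₀r) = (2.62e-6)/(2π·8.85×10^-12·0.0122) = 3.86×10^6 N/C.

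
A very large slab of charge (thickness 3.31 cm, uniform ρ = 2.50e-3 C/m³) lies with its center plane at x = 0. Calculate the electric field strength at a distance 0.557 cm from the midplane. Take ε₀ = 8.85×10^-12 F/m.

E ≈ 1.57×10^6 N/C

By symmetry E is perpendicular to the slab. A Gaussian pillbox from −0.557 cm to +0.557 cm (face area A) lies entirely within the slab.
Q_enc = ρ·(2x)·A and flux = 2EA, so 2EA = 2ρxA/ε₀ ⇒ E = |ρ|x/ε₀.
E = (2.50e-3)(0.00557)/(8.85×10^-12) = 1.57×10^6 N/C.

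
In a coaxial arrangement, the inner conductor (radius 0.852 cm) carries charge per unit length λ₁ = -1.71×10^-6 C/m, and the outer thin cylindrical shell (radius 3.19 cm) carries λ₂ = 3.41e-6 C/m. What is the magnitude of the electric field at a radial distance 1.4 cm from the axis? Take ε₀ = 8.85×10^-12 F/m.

E = 2.20×10^6 V/m

Coaxial Gaussian cylinder, radius r = 1.4 cm, length L (between the conductors, 0.852 cm < r < 3.19 cm).
The shell at 3.19 cm lies outside the Gaussian surface, so λ_enc = λ₁ = -1.71×10^-6 C/m.
Since E is radial and uniform over the curved surface, Φ = E·2πrL = Q_enc/ε₀ = λ_enc L/ε₀.
E = |λ_enc|/(2πε₀r) = (1.71e-6)/(2π·8.85×10^-12·0.014) = 2.20e6 N/C.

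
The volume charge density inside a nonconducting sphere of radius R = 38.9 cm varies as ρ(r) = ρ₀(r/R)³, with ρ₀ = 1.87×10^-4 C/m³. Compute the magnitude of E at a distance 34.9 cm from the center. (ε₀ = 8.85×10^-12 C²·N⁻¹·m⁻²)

Use a concentric Gaussian sphere at r = 34.9 cm (r < R).
Q_enc = ∫₀^r ρ(r')·4πr'² dr' = (4πρ₀/R³) ∫₀^r r'^5 dr' = 4πρ₀ r^6/(6·R³) = 1.202×10^-5 C.
Gauss's law: E·4πr² = Q_enc/ε₀.
E = |Q_enc|/(4πε₀r²) = (1.202×10^-5)/(4π·8.85×10^-12·(0.349)²) = 8.88×10^5 N/C.

|E| = 8.88e5 N/C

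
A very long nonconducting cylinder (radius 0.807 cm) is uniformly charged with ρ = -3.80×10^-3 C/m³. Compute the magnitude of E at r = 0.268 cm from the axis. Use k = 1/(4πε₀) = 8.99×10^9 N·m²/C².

Coaxial Gaussian cylinder, radius r = 0.268 cm, length L (r < R).
Charge inside radius r per length L is ρ·πr²·L, so λ_enc = ρπr² = -8.574e-8 C/m.
Gauss's law: E·2πrL = λ_enc L/ε₀.
E = 2k|λ_enc|/r = 2(8.99×10^9)(8.574×10^-8)/(0.00268) = 5.75×10^5 N/C.

E ≈ 5.75e5 N/C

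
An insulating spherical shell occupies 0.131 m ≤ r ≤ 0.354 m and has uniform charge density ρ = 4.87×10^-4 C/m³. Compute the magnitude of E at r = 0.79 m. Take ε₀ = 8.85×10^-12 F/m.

Symmetry ⇒ E = E(r) r̂. Gaussian sphere of radius r = 0.79 m (r > 0.354 m, enclosing the whole shell).
Q_enc = ρ·(4π/3)(b³ − a³) = (4.87×10^-4)·(4π/3)·((0.354)³ − (0.131)³) = 8.591×10^-5 C.
Since E is radial and uniform over the Gaussian sphere, Φ = E·4πr² = Q_enc/ε₀.
E = |Q_enc|/(4πε₀r²) = (8.591e-5)/(4π·8.85×10^-12·(0.79)²) = 1.24e6 N/C.

|E| ≈ 1.24×10^6 N/C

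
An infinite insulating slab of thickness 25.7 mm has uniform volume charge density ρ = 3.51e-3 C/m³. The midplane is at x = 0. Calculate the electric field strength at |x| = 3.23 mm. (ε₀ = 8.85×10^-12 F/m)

By symmetry E is perpendicular to the slab. A Gaussian pillbox from −3.23 mm to +3.23 mm (face area A) lies entirely within the slab.
Q_enc = ρ·(2x)·A and flux = 2EA, so 2EA = 2ρxA/ε₀ ⇒ E = |ρ|x/ε₀.
E = (3.51e-3)(0.00323)/(8.85×10^-12) = 1.28×10^6 N/C.

|E| = 1.28×10^6 N/C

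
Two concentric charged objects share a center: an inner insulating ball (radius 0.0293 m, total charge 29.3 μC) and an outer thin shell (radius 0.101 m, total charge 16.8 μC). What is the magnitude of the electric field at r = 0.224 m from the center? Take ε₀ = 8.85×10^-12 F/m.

8.26×10^6 N/C

Take a concentric spherical Gaussian surface of radius r = 0.224 m (r > 0.101 m, enclosing both).
Q_enc = (29.3 μC) + (16.8 μC) = 4.61e-5 C.
Since E is radial and uniform over the Gaussian sphere, Φ = E·4πr² = Q_enc/ε₀.
E = |Q_enc|/(4πε₀r²) = (4.61×10^-5)/(4π·8.85×10^-12·(0.224)²) = 8.26×10^6 N/C.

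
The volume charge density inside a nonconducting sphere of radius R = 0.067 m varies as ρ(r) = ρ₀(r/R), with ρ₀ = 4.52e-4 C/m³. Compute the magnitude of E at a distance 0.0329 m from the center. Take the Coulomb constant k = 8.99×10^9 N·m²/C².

|E| = 2.06×10^5 N/C

By spherical symmetry E is radial; choose a Gaussian sphere of radius r = 0.0329 m (r < R).
Integrate the density: Q_enc = 4π ∫₀^r ρ₀(r'/R)^1 r'² dr' = 4πρ₀ r^4/(4·R) = 2.483e-8 C.
By Gauss's law, ∮E·dA = E·4πr² = Q_enc/ε₀.
E = k|Q_enc|/r² = (8.99×10^9)(2.483×10^-8)/(0.0329)² = 2.06e5 N/C.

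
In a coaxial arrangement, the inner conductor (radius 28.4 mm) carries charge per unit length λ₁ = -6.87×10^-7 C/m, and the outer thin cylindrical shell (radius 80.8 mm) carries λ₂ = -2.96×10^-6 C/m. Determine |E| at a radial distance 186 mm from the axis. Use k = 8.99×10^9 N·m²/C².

Coaxial Gaussian cylinder, radius r = 186 mm, length L (r > 80.8 mm, enclosing both).
λ_enc = λ₁ + λ₂ = (-6.87×10^-7) + (-2.96×10^-6) = -3.647×10^-6 C/m.
Applying ∮E·dA = Q_enc/ε₀ with the end caps contributing no flux:
E = 2k|λ_enc|/r = 2(8.99×10^9)(3.647×10^-6)/(0.186) = 3.53e5 N/C.

3.53e5 N/C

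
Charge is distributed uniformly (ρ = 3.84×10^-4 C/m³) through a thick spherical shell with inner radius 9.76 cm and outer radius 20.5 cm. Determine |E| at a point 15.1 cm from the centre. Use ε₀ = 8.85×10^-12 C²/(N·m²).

Use a concentric Gaussian sphere at r = 15.1 cm (within the shell material, 9.76 cm < r < 20.5 cm).
Only the shell between 9.76 cm and r is enclosed: Q_enc = ρ·(4π/3)(r³ − a³) = (3.84e-4)·(4π/3)·((0.151)³ − (0.0976)³) = 4.043×10^-6 C.
Since E is radial and uniform over the Gaussian sphere, Φ = E·4πr² = Q_enc/ε₀.
E = |Q_enc|/(4πε₀r²) = (4.043e-6)/(4π·8.85×10^-12·(0.151)²) = 1.59×10^6 N/C.

|E| = 1.59e6 N/C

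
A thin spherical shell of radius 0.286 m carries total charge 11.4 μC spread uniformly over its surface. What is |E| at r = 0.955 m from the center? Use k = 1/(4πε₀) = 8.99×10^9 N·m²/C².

Use a concentric Gaussian sphere at r = 0.955 m (r > 0.286 m).
The entire shell is enclosed: Q_enc = 1.14×10^-5 C.
Since E is radial and uniform over the Gaussian sphere, Φ = E·4πr² = Q_enc/ε₀.
E = k|Q_enc|/r² = (8.99×10^9)(1.14×10^-5)/(0.955)² = 1.12e5 N/C.

|E| = 1.12e5 N/C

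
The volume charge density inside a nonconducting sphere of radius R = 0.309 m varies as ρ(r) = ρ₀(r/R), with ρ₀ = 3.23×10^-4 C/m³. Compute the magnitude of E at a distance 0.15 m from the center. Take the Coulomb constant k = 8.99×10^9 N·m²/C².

|E| = 6.64×10^5 N/C

By spherical symmetry E is radial; choose a Gaussian sphere of radius r = 0.15 m (r < R).
Integrate the density: Q_enc = 4π ∫₀^r ρ₀(r'/R)^1 r'² dr' = 4πρ₀ r^4/(4·R) = 1.662×10^-6 C.
By Gauss's law, ∮E·dA = E·4πr² = Q_enc/ε₀.
E = k|Q_enc|/r² = (8.99×10^9)(1.662×10^-6)/(0.15)² = 6.64e5 N/C.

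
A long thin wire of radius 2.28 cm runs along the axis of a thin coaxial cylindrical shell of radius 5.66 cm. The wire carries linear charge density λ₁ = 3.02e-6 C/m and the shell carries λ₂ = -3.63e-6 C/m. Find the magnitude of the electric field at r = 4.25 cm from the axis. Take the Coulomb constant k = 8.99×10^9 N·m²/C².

Choose a coaxial cylinder of radius r = 4.25 cm (arbitrary length L) as the Gaussian surface (between the conductors, 2.28 cm < r < 5.66 cm).
The shell at 5.66 cm lies outside the Gaussian surface, so λ_enc = λ₁ = 3.02×10^-6 C/m.
By Gauss's law (flux through the curved wall only), E·2πrL = λ_enc L/ε₀.
E = 2k|λ_enc|/r = 2(8.99×10^9)(3.02e-6)/(0.0425) = 1.28×10^6 N/C.

|E| ≈ 1.28×10^6 N/C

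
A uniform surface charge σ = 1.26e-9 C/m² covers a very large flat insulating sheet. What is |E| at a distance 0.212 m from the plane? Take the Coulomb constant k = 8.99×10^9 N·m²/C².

|E| ≈ 71.2 V/m

The symmetry is planar: E is normal to the sheet and the same magnitude on both sides. Take a pillbox straddling the sheet with end-cap area A.
Only the two end caps contribute flux: Φ = 2EA. With Q_enc = σA, Gauss's law gives E = |σ|/(2ε₀).
E = 2πk|σ| = 2π(8.99×10^9)(1.26e-9) = 71.2 N/C.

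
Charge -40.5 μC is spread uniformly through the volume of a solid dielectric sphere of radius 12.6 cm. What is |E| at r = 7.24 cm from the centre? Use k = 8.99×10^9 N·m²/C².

E = 1.32×10^7 N/C

By spherical symmetry E is radial; choose a Gaussian sphere of radius r = 7.24 cm (r < R).
Only the charge within r is enclosed: Q_enc = Q·(r/R)³ = (-40.5 μC)·(7.24 cm/12.6 cm)³ = -7.683×10^-6 C.
Gauss's law: E·4πr² = Q_enc/ε₀.
E = k|Q_enc|/r² = (8.99×10^9)(7.683×10^-6)/(0.0724)² = 1.32e7 N/C.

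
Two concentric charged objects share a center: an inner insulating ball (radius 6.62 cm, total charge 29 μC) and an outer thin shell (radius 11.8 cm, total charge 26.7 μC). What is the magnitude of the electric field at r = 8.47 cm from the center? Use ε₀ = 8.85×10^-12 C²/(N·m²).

E = 3.63×10^7 N/C

Use a concentric Gaussian sphere at r = 8.47 cm (between the bodies, 6.62 cm < r < 11.8 cm).
The shell at 11.8 cm lies outside the Gaussian surface, so Q_enc = 29 μC = 2.90×10^-5 C.
Applying ∮E·dA = Q_enc/ε₀ with Φ = E(4πr²):
E = |Q_enc|/(4πε₀r²) = (2.90×10^-5)/(4π·8.85×10^-12·(0.0847)²) = 3.63×10^7 N/C.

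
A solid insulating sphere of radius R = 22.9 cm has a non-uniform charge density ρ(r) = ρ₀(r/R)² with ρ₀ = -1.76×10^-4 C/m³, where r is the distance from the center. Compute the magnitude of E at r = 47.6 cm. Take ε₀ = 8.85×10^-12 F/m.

By spherical symmetry E is radial; choose a Gaussian sphere of radius r = 47.6 cm (r > R, all charge enclosed).
Q_enc = 4π ∫₀^R ρ₀(r'/R)^2 r'² dr' = 4πρ₀R³/5 = -5.312e-6 C.
By Gauss's law, ∮E·dA = E·4πr² = Q_enc/ε₀.
E = |Q_enc|/(4πε₀r²) = (5.312×10^-6)/(4π·8.85×10^-12·(0.476)²) = 2.11e5 N/C.

2.11×10^5 N/C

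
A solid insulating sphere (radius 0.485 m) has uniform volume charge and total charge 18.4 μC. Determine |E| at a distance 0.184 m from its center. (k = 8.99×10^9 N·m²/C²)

Use a concentric Gaussian sphere at r = 0.184 m (r < R).
For a uniform sphere the enclosed fraction is (r/R)³, so Q_enc = (18.4 μC)(0.184/0.485)³ = 1.005×10^-6 C.
Applying ∮E·dA = Q_enc/ε₀ with Φ = E(4πr²):
E = k|Q_enc|/r² = (8.99×10^9)(1.005e-6)/(0.184)² = 2.67×10^5 N/C.

E = 2.67×10^5 N/C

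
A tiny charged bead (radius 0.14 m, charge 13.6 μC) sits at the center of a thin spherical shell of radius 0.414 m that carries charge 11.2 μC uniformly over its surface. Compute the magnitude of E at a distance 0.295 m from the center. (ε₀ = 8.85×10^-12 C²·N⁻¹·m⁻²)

1.41×10^6 N/C

By spherical symmetry E is radial; choose a Gaussian sphere of radius r = 0.295 m (between the bodies, 0.14 m < r < 0.414 m).
The shell at 0.414 m lies outside the Gaussian surface, so Q_enc = 13.6 μC = 1.36e-5 C.
Applying ∮E·dA = Q_enc/ε₀ with Φ = E(4πr²):
E = |Q_enc|/(4πε₀r²) = (1.36×10^-5)/(4π·8.85×10^-12·(0.295)²) = 1.41×10^6 N/C.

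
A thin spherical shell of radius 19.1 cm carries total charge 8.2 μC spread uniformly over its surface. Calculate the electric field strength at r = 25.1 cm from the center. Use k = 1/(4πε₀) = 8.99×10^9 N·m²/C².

Use a concentric Gaussian sphere at r = 25.1 cm (r > 19.1 cm).
The entire shell is enclosed: Q_enc = 8.20e-6 C.
Since E is radial and uniform over the Gaussian sphere, Φ = E·4πr² = Q_enc/ε₀.
E = k|Q_enc|/r² = (8.99×10^9)(8.20×10^-6)/(0.251)² = 1.17×10^6 N/C.

|E| ≈ 1.17×10^6 V/m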